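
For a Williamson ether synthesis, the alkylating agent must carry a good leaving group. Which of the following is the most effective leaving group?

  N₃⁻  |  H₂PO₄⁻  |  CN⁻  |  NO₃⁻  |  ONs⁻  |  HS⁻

ONs⁻

ONs⁻: pKₐ(p-O₂NC₆H₄SO₃H) ≈ -3.5
NO₃⁻: pKₐ(HNO₃) ≈ -1.3
H₂PO₄⁻: pKₐ(H₃PO₄) ≈ 2.1
N₃⁻: pKₐ(HN₃) ≈ 4.7
HS⁻: pKₐ(H₂S) ≈ 7
CN⁻: pKₐ(HCN) ≈ 9.2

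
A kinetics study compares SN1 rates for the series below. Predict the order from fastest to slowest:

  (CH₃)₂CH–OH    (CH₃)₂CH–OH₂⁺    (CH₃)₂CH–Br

(CH₃)₂CH–Br > (CH₃)₂CH–OH₂⁺ > (CH₃)₂CH–OH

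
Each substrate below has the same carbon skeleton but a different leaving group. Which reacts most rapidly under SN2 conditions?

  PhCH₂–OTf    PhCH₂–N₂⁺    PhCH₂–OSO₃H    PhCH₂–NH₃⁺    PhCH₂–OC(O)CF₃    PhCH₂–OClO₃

PhCH₂–N₂⁺

Identical carbon frameworks mean the comparison reduces to leaving-group quality.
Rank by basicity of the departing species: weakest base leaves most easily.
PhCH₂–N₂⁺ loses N₂: no meaningful conjugate acid; N₂ departs as an exceptionally stable neutral molecule
PhCH₂–OTf loses OTf⁻: pKₐ(CF₃SO₃H (triflic acid)) ≈ -14
PhCH₂–OClO₃ loses ClO₄⁻: pKₐ(HClO₄) ≈ -10
PhCH₂–OSO₃H loses HSO₄⁻: pKₐ(H₂SO₄) ≈ -3
PhCH₂–OC(O)CF₃ loses CF₃COO⁻: pKₐ(CF₃COOH) ≈ 0.2
PhCH₂–NH₃⁺ loses NH₃: pKₐ(NH₄⁺) ≈ 9.2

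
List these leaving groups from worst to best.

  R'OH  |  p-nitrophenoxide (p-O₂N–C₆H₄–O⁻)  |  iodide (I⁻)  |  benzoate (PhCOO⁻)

p-nitrophenoxide (p-O₂N–C₆H₄–O⁻) < benzoate (PhCOO⁻) < R'OH < iodide (I⁻)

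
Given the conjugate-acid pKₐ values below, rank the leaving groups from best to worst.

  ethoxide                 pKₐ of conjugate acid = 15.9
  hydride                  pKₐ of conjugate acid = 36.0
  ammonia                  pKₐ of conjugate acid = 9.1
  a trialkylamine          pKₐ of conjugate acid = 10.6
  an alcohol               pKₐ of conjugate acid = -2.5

an alcohol > ammonia > a trialkylamine > ethoxide > hydride

Lower conjugate-acid pKₐ ⇒ weaker base ⇒ better leaving group.
Sorting by the given values: an alcohol (-2.5), ammonia (9.1), a trialkylamine (10.6), ethoxide (15.9), hydride (36.0).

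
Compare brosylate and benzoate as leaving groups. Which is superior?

brosylate

brosylate is the better leaving group.
pKₐ(p-BrC₆H₄SO₃H) ≈ -2.8 versus pKₐ(C₆H₅COOH) ≈ 4.2: brosylate is the much weaker base.
Arenesulfonate with a p-bromo substituent.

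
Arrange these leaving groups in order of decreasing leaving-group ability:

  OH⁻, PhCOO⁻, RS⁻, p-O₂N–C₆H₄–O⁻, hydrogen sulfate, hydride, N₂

N₂: no meaningful conjugate acid; N₂ departs as an exceptionally stable neutral molecule
hydrogen sulfate: pKₐ(H₂SO₄) ≈ -3
PhCOO⁻: pKₐ(C₆H₅COOH) ≈ 4.2
p-O₂N–C₆H₄–O⁻: pKₐ(p-nitrophenol) ≈ 7.2
RS⁻: pKₐ(RSH (a thiol)) ≈ 10.5
OH⁻: pKₐ(H₂O) ≈ 15.7
hydride: pKₐ(H₂) ≈ 36

N₂ > hydrogen sulfate > PhCOO⁻ > p-O₂N–C₆H₄–O⁻ > RS⁻ > OH⁻ > hydride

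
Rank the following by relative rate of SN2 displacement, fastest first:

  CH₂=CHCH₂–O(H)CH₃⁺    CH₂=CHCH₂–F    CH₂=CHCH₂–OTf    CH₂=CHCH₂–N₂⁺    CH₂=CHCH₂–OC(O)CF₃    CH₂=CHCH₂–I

CH₂=CHCH₂–N₂⁺ > CH₂=CHCH₂–OTf > CH₂=CHCH₂–I > CH₂=CHCH₂–O(H)CH₃⁺ > CH₂=CHCH₂–OC(O)CF₃ > CH₂=CHCH₂–F

Same R in every case — rank the leaving groups.
Rank by basicity of the departing species: weakest base leaves most easily.
CH₂=CHCH₂–N₂⁺ loses N₂: no meaningful conjugate acid; N₂ departs as an exceptionally stable neutral molecule
CH₂=CHCH₂–OTf loses OTf⁻: pKₐ(CF₃SO₃H (triflic acid)) ≈ -14
CH₂=CHCH₂–I loses I⁻: pKₐ(HI) ≈ -10
CH₂=CHCH₂–O(H)CH₃⁺ loses R'OH: pKₐ(R'OH₂⁺) ≈ -2.4
CH₂=CHCH₂–OC(O)CF₃ loses CF₃COO⁻: pKₐ(CF₃COOH) ≈ 0.2
CH₂=CHCH₂–F loses F⁻: pKₐ(HF) ≈ 3.2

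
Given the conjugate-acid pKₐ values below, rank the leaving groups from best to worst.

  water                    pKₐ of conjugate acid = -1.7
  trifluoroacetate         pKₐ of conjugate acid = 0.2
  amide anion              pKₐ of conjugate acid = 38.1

water > trifluoroacetate > amide anion

Lower conjugate-acid pKₐ ⇒ weaker base ⇒ better leaving group.
Sorting by the given values: water (-1.7), trifluoroacetate (0.2), amide anion (38.1).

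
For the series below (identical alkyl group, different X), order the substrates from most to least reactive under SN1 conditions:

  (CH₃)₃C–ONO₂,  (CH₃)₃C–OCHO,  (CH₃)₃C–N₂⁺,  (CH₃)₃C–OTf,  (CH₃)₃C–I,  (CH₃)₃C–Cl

(CH₃)₃C–N₂⁺ > (CH₃)₃C–OTf > (CH₃)₃C–I > (CH₃)₃C–Cl > (CH₃)₃C–ONO₂ > (CH₃)₃C–OCHO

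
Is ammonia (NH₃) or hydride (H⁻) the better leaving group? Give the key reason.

ammonia (NH₃) is the better leaving group.
pKₐ(NH₄⁺) ≈ 9.2 versus pKₐ(H₂) ≈ 36: ammonia (NH₃) is the much weaker base.
Neutral but moderately basic; leaves from R–NH₃⁺.

ammonia (NH₃)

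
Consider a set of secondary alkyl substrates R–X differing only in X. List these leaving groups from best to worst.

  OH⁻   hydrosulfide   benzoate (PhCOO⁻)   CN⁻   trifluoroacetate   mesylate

mesylate > trifluoroacetate > benzoate (PhCOO⁻) > hydrosulfide > CN⁻ > OH⁻

A good leaving group is a weak base: the lower the pKₐ of its conjugate acid, the more readily it departs.
mesylate: pKₐ(CH₃SO₃H (MsOH)) ≈ -1.9
trifluoroacetate: pKₐ(CF₃COOH) ≈ 0.2
benzoate (PhCOO⁻): pKₐ(C₆H₅COOH) ≈ 4.2
hydrosulfide: pKₐ(H₂S) ≈ 7
CN⁻: pKₐ(HCN) ≈ 9.2 — sp carbon stabilises the charge somewhat, but still a poor LG
OH⁻: pKₐ(H₂O) ≈ 15.7 — strong base; essentially never leaves without prior activation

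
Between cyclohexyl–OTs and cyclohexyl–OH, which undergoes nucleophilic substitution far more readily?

cyclohexyl–OTs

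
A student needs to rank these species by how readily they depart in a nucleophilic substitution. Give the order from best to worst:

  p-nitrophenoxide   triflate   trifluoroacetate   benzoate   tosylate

triflate > tosylate > trifluoroacetate > benzoate > p-nitrophenoxide

triflate: pKₐ(CF₃SO₃H (triflic acid)) ≈ -14
tosylate: pKₐ(p-CH₃C₆H₄SO₃H (TsOH)) ≈ -2.8
trifluoroacetate: pKₐ(CF₃COOH) ≈ 0.2 — strongly electron-withdrawing CF₃ stabilises the carboxylate
benzoate: pKₐ(C₆H₅COOH) ≈ 4.2 — aryl carboxylate
p-nitrophenoxide: pKₐ(p-nitrophenol) ≈ 7.2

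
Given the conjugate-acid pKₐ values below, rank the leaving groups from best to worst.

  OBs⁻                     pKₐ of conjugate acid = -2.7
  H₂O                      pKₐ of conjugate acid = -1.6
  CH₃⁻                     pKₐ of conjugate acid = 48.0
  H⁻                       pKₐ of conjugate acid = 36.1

OBs⁻ > H₂O > H⁻ > CH₃⁻

Lower conjugate-acid pKₐ ⇒ weaker base ⇒ better leaving group.
Sorting by the given values: OBs⁻ (-2.7), H₂O (-1.6), H⁻ (36.1), CH₃⁻ (48.0).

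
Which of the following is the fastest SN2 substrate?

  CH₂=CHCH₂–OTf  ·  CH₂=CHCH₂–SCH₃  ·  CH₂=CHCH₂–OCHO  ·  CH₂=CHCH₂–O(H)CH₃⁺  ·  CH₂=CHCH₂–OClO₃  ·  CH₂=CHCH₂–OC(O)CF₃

Same R in every case — rank the leaving groups.
A good leaving group is a weak base: the lower the pKₐ of its conjugate acid, the more readily it departs.
CH₂=CHCH₂–OTf loses OTf⁻: pKₐ(CF₃SO₃H (triflic acid)) ≈ -14
CH₂=CHCH₂–OClO₃ loses ClO₄⁻: pKₐ(HClO₄) ≈ -10
CH₂=CHCH₂–O(H)CH₃⁺ loses R'OH: pKₐ(R'OH₂⁺) ≈ -2.4
CH₂=CHCH₂–OC(O)CF₃ loses CF₃COO⁻: pKₐ(CF₃COOH) ≈ 0.2
CH₂=CHCH₂–OCHO loses HCOO⁻: pKₐ(HCOOH) ≈ 3.8
CH₂=CHCH₂–SCH₃ loses RS⁻: pKₐ(RSH (a thiol)) ≈ 10.5

CH₂=CHCH₂–OTf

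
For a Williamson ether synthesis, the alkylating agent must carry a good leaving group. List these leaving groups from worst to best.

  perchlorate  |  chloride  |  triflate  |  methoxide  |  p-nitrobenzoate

methoxide < p-nitrobenzoate < chloride < perchlorate < triflate

Rank by basicity of the departing species: weakest base leaves most easily.
triflate: pKₐ(CF₃SO₃H (triflic acid)) ≈ -14
perchlorate: pKₐ(HClO₄) ≈ -10 — extremely weak base; rarely used for safety reasons
chloride: pKₐ(HCl) ≈ -7 — moderately weak base
p-nitrobenzoate: pKₐ(p-nitrobenzoic acid) ≈ 3.4 — electron-withdrawing nitro group stabilises the carboxylate
methoxide: pKₐ(CH₃OH) ≈ 15.5 — strong base; alkoxides do not leave unassisted
Reversing gives the worst-to-best order requested.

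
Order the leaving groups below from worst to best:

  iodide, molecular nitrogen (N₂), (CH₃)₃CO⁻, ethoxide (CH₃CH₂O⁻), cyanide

(CH₃)₃CO⁻ < ethoxide (CH₃CH₂O⁻) < cyanide < iodide < molecular nitrogen (N₂)

A good leaving group is a weak base: the lower the pKₐ of its conjugate acid, the more readily it departs.
molecular nitrogen (N₂): no meaningful conjugate acid; N₂ departs as an exceptionally stable neutral molecule
iodide: pKₐ(HI) ≈ -10
cyanide: pKₐ(HCN) ≈ 9.2
ethoxide (CH₃CH₂O⁻): pKₐ(CH₃CH₂OH) ≈ 16
(CH₃)₃CO⁻: pKₐ(t-BuOH) ≈ 18
Reversing gives the worst-to-best order requested.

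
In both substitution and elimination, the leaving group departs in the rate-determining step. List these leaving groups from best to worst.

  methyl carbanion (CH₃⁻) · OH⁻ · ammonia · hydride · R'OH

R'OH > ammonia > OH⁻ > hydride > methyl carbanion (CH₃⁻)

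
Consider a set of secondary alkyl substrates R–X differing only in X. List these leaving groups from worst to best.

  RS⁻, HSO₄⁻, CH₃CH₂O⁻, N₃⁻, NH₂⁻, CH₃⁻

CH₃⁻ < NH₂⁻ < CH₃CH₂O⁻ < RS⁻ < N₃⁻ < HSO₄⁻

HSO₄⁻: pKₐ(H₂SO₄) ≈ -3
N₃⁻: pKₐ(HN₃) ≈ 4.7 — linear, resonance-stabilised
RS⁻: pKₐ(RSH (a thiol)) ≈ 10.5 — moderately basic; rarely leaves without activation
CH₃CH₂O⁻: pKₐ(CH₃CH₂OH) ≈ 16 — strong base; alkoxides do not leave unassisted
NH₂⁻: pKₐ(NH₃) ≈ 38
CH₃⁻: pKₐ(CH₄) ≈ 48
Reversing gives the worst-to-best order requested.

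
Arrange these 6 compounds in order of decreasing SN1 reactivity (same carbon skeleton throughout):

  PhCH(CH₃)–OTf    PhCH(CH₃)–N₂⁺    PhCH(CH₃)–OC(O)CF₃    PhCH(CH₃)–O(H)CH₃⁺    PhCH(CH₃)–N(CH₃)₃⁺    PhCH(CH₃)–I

With the same alkyl group throughout, only the leaving group differentiates the rates.
Leaving-group ability tracks the stability of the departed species; conjugate-acid pKₐ is the usual yardstick (lower pKₐ → better LG).
PhCH(CH₃)–N₂⁺ loses N₂: no meaningful conjugate acid; N₂ departs as an exceptionally stable neutral molecule
PhCH(CH₃)–OTf loses OTf⁻: pKₐ(CF₃SO₃H (triflic acid)) ≈ -14
PhCH(CH₃)–I loses I⁻: pKₐ(HI) ≈ -10
PhCH(CH₃)–O(H)CH₃⁺ loses R'OH: pKₐ(R'OH₂⁺) ≈ -2.4
PhCH(CH₃)–OC(O)CF₃ loses CF₃COO⁻: pKₐ(CF₃COOH) ≈ 0.2
PhCH(CH₃)–N(CH₃)₃⁺ loses NR'₃: pKₐ(R'₃NH⁺) ≈ 10.7

PhCH(CH₃)–N₂⁺ > PhCH(CH₃)–OTf > PhCH(CH₃)–I > PhCH(CH₃)–O(H)CH₃⁺ > PhCH(CH₃)–OC(O)CF₃ > PhCH(CH₃)–N(CH₃)₃⁺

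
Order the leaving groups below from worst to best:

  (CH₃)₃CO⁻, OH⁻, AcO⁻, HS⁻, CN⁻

(CH₃)₃CO⁻ < OH⁻ < CN⁻ < HS⁻ < AcO⁻

AcO⁻: pKₐ(CH₃COOH) ≈ 4.8
HS⁻: pKₐ(H₂S) ≈ 7
CN⁻: pKₐ(HCN) ≈ 9.2
OH⁻: pKₐ(H₂O) ≈ 15.7
(CH₃)₃CO⁻: pKₐ(t-BuOH) ≈ 18
Reversing gives the worst-to-best order requested.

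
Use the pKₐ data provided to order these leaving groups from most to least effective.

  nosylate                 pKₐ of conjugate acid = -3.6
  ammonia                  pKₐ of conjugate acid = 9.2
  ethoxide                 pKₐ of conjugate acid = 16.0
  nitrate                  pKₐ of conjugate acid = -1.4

nosylate > nitrate > ammonia > ethoxide

Lower conjugate-acid pKₐ ⇒ weaker base ⇒ better leaving group.
Sorting by the given values: nosylate (-3.6), nitrate (-1.4), ammonia (9.2), ethoxide (16.0).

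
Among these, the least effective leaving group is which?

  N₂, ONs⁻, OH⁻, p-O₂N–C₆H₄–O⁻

OH⁻

N₂: no meaningful conjugate acid; N₂ departs as an exceptionally stable neutral molecule
ONs⁻: pKₐ(p-O₂NC₆H₄SO₃H) ≈ -3.5
p-O₂N–C₆H₄–O⁻: pKₐ(p-nitrophenol) ≈ 7.2
OH⁻: pKₐ(H₂O) ≈ 15.7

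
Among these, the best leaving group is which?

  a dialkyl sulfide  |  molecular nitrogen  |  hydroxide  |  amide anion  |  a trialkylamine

molecular nitrogen

The more stable X⁻ (or X) is on its own — i.e. the weaker a base it is — the better a leaving group it makes.
molecular nitrogen: no meaningful conjugate acid; N₂ departs as an exceptionally stable neutral molecule
a dialkyl sulfide: pKₐ(R'₂SH⁺) ≈ -7
a trialkylamine: pKₐ(R'₃NH⁺) ≈ 10.7
hydroxide: pKₐ(H₂O) ≈ 15.7
amide anion: pKₐ(NH₃) ≈ 38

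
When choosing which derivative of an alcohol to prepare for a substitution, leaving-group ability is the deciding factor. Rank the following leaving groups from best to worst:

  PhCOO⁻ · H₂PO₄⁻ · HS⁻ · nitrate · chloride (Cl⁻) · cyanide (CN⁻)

chloride (Cl⁻) > nitrate > H₂PO₄⁻ > PhCOO⁻ > HS⁻ > cyanide (CN⁻)

A good leaving group is a weak base: the lower the pKₐ of its conjugate acid, the more readily it departs.
chloride (Cl⁻): pKₐ(HCl) ≈ -7
nitrate: pKₐ(HNO₃) ≈ -1.3
H₂PO₄⁻: pKₐ(H₃PO₄) ≈ 2.1
PhCOO⁻: pKₐ(C₆H₅COOH) ≈ 4.2
HS⁻: pKₐ(H₂S) ≈ 7
cyanide (CN⁻): pKₐ(HCN) ≈ 9.2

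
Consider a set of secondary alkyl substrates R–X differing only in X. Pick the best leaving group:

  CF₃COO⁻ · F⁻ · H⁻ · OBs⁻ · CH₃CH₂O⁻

OBs⁻

The more stable X⁻ (or X) is on its own — i.e. the weaker a base it is — the better a leaving group it makes.
OBs⁻: pKₐ(p-BrC₆H₄SO₃H) ≈ -2.8
CF₃COO⁻: pKₐ(CF₃COOH) ≈ 0.2
F⁻: pKₐ(HF) ≈ 3.2
CH₃CH₂O⁻: pKₐ(CH₃CH₂OH) ≈ 16
H⁻: pKₐ(H₂) ≈ 36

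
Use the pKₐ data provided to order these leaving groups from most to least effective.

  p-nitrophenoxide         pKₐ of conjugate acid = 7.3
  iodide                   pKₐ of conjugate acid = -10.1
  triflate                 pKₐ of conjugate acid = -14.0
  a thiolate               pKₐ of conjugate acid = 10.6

triflate > iodide > p-nitrophenoxide > a thiolate

Lower conjugate-acid pKₐ ⇒ weaker base ⇒ better leaving group.
Sorting by the given values: triflate (-14.0), iodide (-10.1), p-nitrophenoxide (7.3), a thiolate (10.6).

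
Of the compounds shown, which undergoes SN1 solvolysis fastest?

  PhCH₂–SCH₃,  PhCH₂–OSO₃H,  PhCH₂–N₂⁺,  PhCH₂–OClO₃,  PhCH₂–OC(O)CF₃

PhCH₂–N₂⁺

Same R in every case — rank the leaving groups.
The more stable X⁻ (or X) is on its own — i.e. the weaker a base it is — the better a leaving group it makes.
PhCH₂–N₂⁺ loses N₂: no meaningful conjugate acid; N₂ departs as an exceptionally stable neutral molecule
PhCH₂–OClO₃ loses ClO₄⁻: pKₐ(HClO₄) ≈ -10
PhCH₂–OSO₃H loses HSO₄⁻: pKₐ(H₂SO₄) ≈ -3
PhCH₂–OC(O)CF₃ loses CF₃COO⁻: pKₐ(CF₃COOH) ≈ 0.2
PhCH₂–SCH₃ loses RS⁻: pKₐ(RSH (a thiol)) ≈ 10.5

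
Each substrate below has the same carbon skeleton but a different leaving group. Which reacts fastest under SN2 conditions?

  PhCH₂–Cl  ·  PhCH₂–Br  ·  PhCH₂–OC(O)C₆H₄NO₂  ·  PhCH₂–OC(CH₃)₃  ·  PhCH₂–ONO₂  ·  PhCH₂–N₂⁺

Same R in every case — rank the leaving groups.
Rank by basicity of the departing species: weakest base leaves most easily.
PhCH₂–N₂⁺ loses N₂: no meaningful conjugate acid; N₂ departs as an exceptionally stable neutral molecule
PhCH₂–Br loses Br⁻: pKₐ(HBr) ≈ -9
PhCH₂–Cl loses Cl⁻: pKₐ(HCl) ≈ -7
PhCH₂–ONO₂ loses NO₃⁻: pKₐ(HNO₃) ≈ -1.3
PhCH₂–OC(O)C₆H₄NO₂ loses p-O₂N–C₆H₄–COO⁻: pKₐ(p-nitrobenzoic acid) ≈ 3.4
PhCH₂–OC(CH₃)₃ loses (CH₃)₃CO⁻: pKₐ(t-BuOH) ≈ 18

PhCH₂–N₂⁺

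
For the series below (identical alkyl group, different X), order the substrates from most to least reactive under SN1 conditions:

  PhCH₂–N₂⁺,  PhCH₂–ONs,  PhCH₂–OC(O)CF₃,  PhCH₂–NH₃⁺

Identical carbon frameworks mean the comparison reduces to leaving-group quality.
Rank by basicity of the departing species: weakest base leaves most easily.
PhCH₂–N₂⁺ loses N₂: no meaningful conjugate acid; N₂ departs as an exceptionally stable neutral molecule
PhCH₂–ONs loses ONs⁻: pKₐ(p-O₂NC₆H₄SO₃H) ≈ -3.5
PhCH₂–OC(O)CF₃ loses CF₃COO⁻: pKₐ(CF₃COOH) ≈ 0.2
PhCH₂–NH₃⁺ loses NH₃: pKₐ(NH₄⁺) ≈ 9.2

PhCH₂–N₂⁺ > PhCH₂–ONs > PhCH₂–OC(O)CF₃ > PhCH₂–NH₃⁺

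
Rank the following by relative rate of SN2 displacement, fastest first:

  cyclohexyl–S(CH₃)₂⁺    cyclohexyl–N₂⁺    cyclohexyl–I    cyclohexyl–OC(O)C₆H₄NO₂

cyclohexyl–N₂⁺ > cyclohexyl–I > cyclohexyl–S(CH₃)₂⁺ > cyclohexyl–OC(O)C₆H₄NO₂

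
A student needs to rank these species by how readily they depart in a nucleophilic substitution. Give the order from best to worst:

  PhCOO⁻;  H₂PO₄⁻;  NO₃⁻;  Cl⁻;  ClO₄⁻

ClO₄⁻ > Cl⁻ > NO₃⁻ > H₂PO₄⁻ > PhCOO⁻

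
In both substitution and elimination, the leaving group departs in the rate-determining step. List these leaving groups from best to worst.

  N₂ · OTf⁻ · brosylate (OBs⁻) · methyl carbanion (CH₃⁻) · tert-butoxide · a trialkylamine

N₂ > OTf⁻ > brosylate (OBs⁻) > a trialkylamine > tert-butoxide > methyl carbanion (CH₃⁻)

A good leaving group is a weak base: the lower the pKₐ of its conjugate acid, the more readily it departs.
N₂: no meaningful conjugate acid; N₂ departs as an exceptionally stable neutral molecule
OTf⁻: pKₐ(CF₃SO₃H (triflic acid)) ≈ -14 — charge spread over three oxygens and a CF₃ group; the premier leaving group in synthesis
brosylate (OBs⁻): pKₐ(p-BrC₆H₄SO₃H) ≈ -2.8 — arenesulfonate with a p-bromo substituent
a trialkylamine: pKₐ(R'₃NH⁺) ≈ 10.7 — neutral but still a fairly strong base; Hofmann-elimination LG
tert-butoxide: pKₐ(t-BuOH) ≈ 18 — bulky, strongly basic alkoxide
methyl carbanion (CH₃⁻): pKₐ(CH₄) ≈ 48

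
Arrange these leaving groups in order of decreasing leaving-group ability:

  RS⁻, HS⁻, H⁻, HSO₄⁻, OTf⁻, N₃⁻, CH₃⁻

OTf⁻ > HSO₄⁻ > N₃⁻ > HS⁻ > RS⁻ > H⁻ > CH₃⁻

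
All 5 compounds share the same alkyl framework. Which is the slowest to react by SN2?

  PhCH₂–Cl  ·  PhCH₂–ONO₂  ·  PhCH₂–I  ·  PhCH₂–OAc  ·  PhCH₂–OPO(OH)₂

The skeletons are identical, so relative rate is governed entirely by leaving-group ability.
A good leaving group is a weak base: the lower the pKₐ of its conjugate acid, the more readily it departs.
PhCH₂–I loses I⁻: pKₐ(HI) ≈ -10
PhCH₂–Cl loses Cl⁻: pKₐ(HCl) ≈ -7
PhCH₂–ONO₂ loses NO₃⁻: pKₐ(HNO₃) ≈ -1.3
PhCH₂–OPO(OH)₂ loses H₂PO₄⁻: pKₐ(H₃PO₄) ≈ 2.1
PhCH₂–OAc loses AcO⁻: pKₐ(CH₃COOH) ≈ 4.8

PhCH₂–OAc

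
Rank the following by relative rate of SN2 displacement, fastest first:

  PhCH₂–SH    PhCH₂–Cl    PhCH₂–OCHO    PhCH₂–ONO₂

Identical carbon frameworks mean the comparison reduces to leaving-group quality.
Leaving-group ability tracks the stability of the departed species; conjugate-acid pKₐ is the usual yardstick (lower pKₐ → better LG).
PhCH₂–Cl loses Cl⁻: pKₐ(HCl) ≈ -7
PhCH₂–ONO₂ loses NO₃⁻: pKₐ(HNO₃) ≈ -1.3
PhCH₂–OCHO loses HCOO⁻: pKₐ(HCOOH) ≈ 3.8
PhCH₂–SH loses HS⁻: pKₐ(H₂S) ≈ 7

PhCH₂–Cl > PhCH₂–ONO₂ > PhCH₂–OCHO > PhCH₂–SH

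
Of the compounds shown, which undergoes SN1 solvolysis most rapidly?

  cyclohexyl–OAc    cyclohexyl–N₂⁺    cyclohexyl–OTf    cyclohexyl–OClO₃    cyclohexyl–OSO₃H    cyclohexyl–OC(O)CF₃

With the same alkyl group throughout, only the leaving group differentiates the rates.
A good leaving group is a weak base: the lower the pKₐ of its conjugate acid, the more readily it departs.
cyclohexyl–N₂⁺ loses N₂: no meaningful conjugate acid; N₂ departs as an exceptionally stable neutral molecule
cyclohexyl–OTf loses OTf⁻: pKₐ(CF₃SO₃H (triflic acid)) ≈ -14
cyclohexyl–OClO₃ loses ClO₄⁻: pKₐ(HClO₄) ≈ -10
cyclohexyl–OSO₃H loses HSO₄⁻: pKₐ(H₂SO₄) ≈ -3
cyclohexyl–OC(O)CF₃ loses CF₃COO⁻: pKₐ(CF₃COOH) ≈ 0.2
cyclohexyl–OAc loses AcO⁻: pKₐ(CH₃COOH) ≈ 4.8

cyclohexyl–N₂⁺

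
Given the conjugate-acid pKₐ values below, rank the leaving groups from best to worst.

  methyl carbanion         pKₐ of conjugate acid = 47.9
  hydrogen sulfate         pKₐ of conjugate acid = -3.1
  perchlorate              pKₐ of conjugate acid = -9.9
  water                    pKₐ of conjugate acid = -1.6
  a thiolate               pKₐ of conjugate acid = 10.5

perchlorate > hydrogen sulfate > water > a thiolate > methyl carbanion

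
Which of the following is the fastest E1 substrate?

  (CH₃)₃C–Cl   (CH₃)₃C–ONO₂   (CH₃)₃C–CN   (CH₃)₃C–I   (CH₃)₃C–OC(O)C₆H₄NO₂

The skeletons are identical, so relative rate is governed entirely by leaving-group ability.
Rank by basicity of the departing species: weakest base leaves most easily.
(CH₃)₃C–I loses I⁻: pKₐ(HI) ≈ -10
(CH₃)₃C–Cl loses Cl⁻: pKₐ(HCl) ≈ -7
(CH₃)₃C–ONO₂ loses NO₃⁻: pKₐ(HNO₃) ≈ -1.3
(CH₃)₃C–OC(O)C₆H₄NO₂ loses p-O₂N–C₆H₄–COO⁻: pKₐ(p-nitrobenzoic acid) ≈ 3.4
(CH₃)₃C–CN loses CN⁻: pKₐ(HCN) ≈ 9.2

(CH₃)₃C–I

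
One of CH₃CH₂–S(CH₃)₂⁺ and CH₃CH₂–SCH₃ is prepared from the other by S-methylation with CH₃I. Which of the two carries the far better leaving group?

CH₃CH₂–S(CH₃)₂⁺

From CH₃CH₂–SCH₃ the departing group would be RS⁻ (pKₐ(RSH (a thiol)) ≈ 10.5). Moderately basic; rarely leaves without activation.
From CH₃CH₂–S(CH₃)₂⁺ the leaving group is SR'₂ (pKₐ(R'₂SH⁺) ≈ -7). Neutral; leaves from a sulfonium salt (R–SR'₂⁺).
S-methylation with CH₃I works by allowing neutral dimethyl sulfide, rather than methanethiolate, to depart, making CH₃CH₂–S(CH₃)₂⁺ enormously more reactive.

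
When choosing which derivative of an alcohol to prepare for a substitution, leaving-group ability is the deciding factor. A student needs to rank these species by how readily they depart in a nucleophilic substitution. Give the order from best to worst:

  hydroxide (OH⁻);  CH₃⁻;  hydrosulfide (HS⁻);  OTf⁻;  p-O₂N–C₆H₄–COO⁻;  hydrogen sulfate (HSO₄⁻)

The more stable X⁻ (or X) is on its own — i.e. the weaker a base it is — the better a leaving group it makes.
OTf⁻: pKₐ(CF₃SO₃H (triflic acid)) ≈ -14
hydrogen sulfate (HSO₄⁻): pKₐ(H₂SO₄) ≈ -3
p-O₂N–C₆H₄–COO⁻: pKₐ(p-nitrobenzoic acid) ≈ 3.4
hydrosulfide (HS⁻): pKₐ(H₂S) ≈ 7
hydroxide (OH⁻): pKₐ(H₂O) ≈ 15.7
CH₃⁻: pKₐ(CH₄) ≈ 48

OTf⁻ > hydrogen sulfate (HSO₄⁻) > p-O₂N–C₆H₄–COO⁻ > hydrosulfide (HS⁻) > hydroxide (OH⁻) > CH₃⁻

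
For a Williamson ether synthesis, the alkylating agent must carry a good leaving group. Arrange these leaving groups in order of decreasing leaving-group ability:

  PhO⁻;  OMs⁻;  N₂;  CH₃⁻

The more stable X⁻ (or X) is on its own — i.e. the weaker a base it is — the better a leaving group it makes.
N₂: no meaningful conjugate acid; N₂ departs as an exceptionally stable neutral molecule
OMs⁻: pKₐ(CH₃SO₃H (MsOH)) ≈ -1.9
PhO⁻: pKₐ(C₆H₅OH (phenol)) ≈ 10 — resonance into the ring helps, but still a poor LG
CH₃⁻: pKₐ(CH₄) ≈ 48 — unstabilised carbanion; the worst conceivable leaving group

N₂ > OMs⁻ > PhO⁻ > CH₃⁻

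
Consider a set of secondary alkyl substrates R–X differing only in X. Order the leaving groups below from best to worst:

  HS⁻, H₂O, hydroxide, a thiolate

Leaving-group ability tracks the stability of the departed species; conjugate-acid pKₐ is the usual yardstick (lower pKₐ → better LG).
H₂O: pKₐ(H₃O⁺) ≈ -1.7 — neutral; leaves from a protonated alcohol (R–OH₂⁺)
HS⁻: pKₐ(H₂S) ≈ 7
a thiolate: pKₐ(RSH (a thiol)) ≈ 10.5 — moderately basic; rarely leaves without activation
hydroxide: pKₐ(H₂O) ≈ 15.7 — strong base; essentially never leaves without prior activation

H₂O > HS⁻ > a thiolate > hydroxide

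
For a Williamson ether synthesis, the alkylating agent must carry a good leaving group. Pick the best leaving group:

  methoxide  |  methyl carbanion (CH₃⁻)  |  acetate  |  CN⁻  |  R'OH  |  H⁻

R'OH: pKₐ(R'OH₂⁺) ≈ -2.4
acetate: pKₐ(CH₃COOH) ≈ 4.8
CN⁻: pKₐ(HCN) ≈ 9.2
methoxide: pKₐ(CH₃OH) ≈ 15.5
H⁻: pKₐ(H₂) ≈ 36
methyl carbanion (CH₃⁻): pKₐ(CH₄) ≈ 48

R'OH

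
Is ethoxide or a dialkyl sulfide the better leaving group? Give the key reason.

a dialkyl sulfide

a dialkyl sulfide is the better leaving group.
pKₐ(R'₂SH⁺) ≈ -7 versus pKₐ(CH₃CH₂OH) ≈ 16: a dialkyl sulfide is the much weaker base.
Neutral; leaves from a sulfonium salt (R–SR'₂⁺).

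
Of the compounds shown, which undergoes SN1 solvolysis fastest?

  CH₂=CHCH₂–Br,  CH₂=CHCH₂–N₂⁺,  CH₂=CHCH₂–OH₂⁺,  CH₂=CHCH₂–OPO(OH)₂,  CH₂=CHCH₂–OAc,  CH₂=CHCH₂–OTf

With the same alkyl group throughout, only the leaving group differentiates the rates.
Leaving-group ability tracks the stability of the departed species; conjugate-acid pKₐ is the usual yardstick (lower pKₐ → better LG).
CH₂=CHCH₂–N₂⁺ loses N₂: no meaningful conjugate acid; N₂ departs as an exceptionally stable neutral molecule
CH₂=CHCH₂–OTf loses OTf⁻: pKₐ(CF₃SO₃H (triflic acid)) ≈ -14
CH₂=CHCH₂–Br loses Br⁻: pKₐ(HBr) ≈ -9
CH₂=CHCH₂–OH₂⁺ loses H₂O: pKₐ(H₃O⁺) ≈ -1.7
CH₂=CHCH₂–OPO(OH)₂ loses H₂PO₄⁻: pKₐ(H₃PO₄) ≈ 2.1
CH₂=CHCH₂–OAc loses AcO⁻: pKₐ(CH₃COOH) ≈ 4.8

CH₂=CHCH₂–N₂⁺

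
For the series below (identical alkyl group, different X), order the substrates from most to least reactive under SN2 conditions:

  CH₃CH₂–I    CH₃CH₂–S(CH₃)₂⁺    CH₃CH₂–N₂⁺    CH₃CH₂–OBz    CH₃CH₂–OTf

Identical carbon frameworks mean the comparison reduces to leaving-group quality.
The more stable X⁻ (or X) is on its own — i.e. the weaker a base it is — the better a leaving group it makes.
CH₃CH₂–N₂⁺ loses N₂: no meaningful conjugate acid; N₂ departs as an exceptionally stable neutral molecule
CH₃CH₂–OTf loses OTf⁻: pKₐ(CF₃SO₃H (triflic acid)) ≈ -14
CH₃CH₂–I loses I⁻: pKₐ(HI) ≈ -10
CH₃CH₂–S(CH₃)₂⁺ loses SR'₂: pKₐ(R'₂SH⁺) ≈ -7
CH₃CH₂–OBz loses PhCOO⁻: pKₐ(C₆H₅COOH) ≈ 4.2

CH₃CH₂–N₂⁺ > CH₃CH₂–OTf > CH₃CH₂–I > CH₃CH₂–S(CH₃)₂⁺ > CH₃CH₂–OBz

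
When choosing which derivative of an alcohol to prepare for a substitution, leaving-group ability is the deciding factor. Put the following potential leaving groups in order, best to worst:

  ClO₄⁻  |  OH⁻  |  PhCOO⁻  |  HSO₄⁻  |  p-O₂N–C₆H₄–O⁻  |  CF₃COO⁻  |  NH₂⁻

The more stable X⁻ (or X) is on its own — i.e. the weaker a base it is — the better a leaving group it makes.
ClO₄⁻: pKₐ(HClO₄) ≈ -10
HSO₄⁻: pKₐ(H₂SO₄) ≈ -3
CF₃COO⁻: pKₐ(CF₃COOH) ≈ 0.2
PhCOO⁻: pKₐ(C₆H₅COOH) ≈ 4.2
p-O₂N–C₆H₄–O⁻: pKₐ(p-nitrophenol) ≈ 7.2
OH⁻: pKₐ(H₂O) ≈ 15.7
NH₂⁻: pKₐ(NH₃) ≈ 38

ClO₄⁻ > HSO₄⁻ > CF₃COO⁻ > PhCOO⁻ > p-O₂N–C₆H₄–O⁻ > OH⁻ > NH₂⁻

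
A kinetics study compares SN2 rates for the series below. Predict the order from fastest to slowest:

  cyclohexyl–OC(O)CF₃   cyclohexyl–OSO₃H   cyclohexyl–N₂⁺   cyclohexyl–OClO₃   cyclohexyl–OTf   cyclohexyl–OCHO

cyclohexyl–N₂⁺ > cyclohexyl–OTf > cyclohexyl–OClO₃ > cyclohexyl–OSO₃H > cyclohexyl–OC(O)CF₃ > cyclohexyl–OCHO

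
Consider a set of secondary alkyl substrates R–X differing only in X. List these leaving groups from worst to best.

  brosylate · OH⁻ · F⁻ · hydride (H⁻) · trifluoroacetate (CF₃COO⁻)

The more stable X⁻ (or X) is on its own — i.e. the weaker a base it is — the better a leaving group it makes.
brosylate: pKₐ(p-BrC₆H₄SO₃H) ≈ -2.8
trifluoroacetate (CF₃COO⁻): pKₐ(CF₃COOH) ≈ 0.2 — strongly electron-withdrawing CF₃ stabilises the carboxylate
F⁻: pKₐ(HF) ≈ 3.2
OH⁻: pKₐ(H₂O) ≈ 15.7 — strong base; essentially never leaves without prior activation
hydride (H⁻): pKₐ(H₂) ≈ 36 — extremely strong base; leaves only in special hydride-transfer contexts
Reversing gives the worst-to-best order requested.

hydride (H⁻) < OH⁻ < F⁻ < trifluoroacetate (CF₃COO⁻) < brosylate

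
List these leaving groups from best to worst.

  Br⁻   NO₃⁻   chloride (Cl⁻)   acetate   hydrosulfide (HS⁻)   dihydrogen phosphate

Rank by basicity of the departing species: weakest base leaves most easily.
Br⁻: pKₐ(HBr) ≈ -9
chloride (Cl⁻): pKₐ(HCl) ≈ -7
NO₃⁻: pKₐ(HNO₃) ≈ -1.3
dihydrogen phosphate: pKₐ(H₃PO₄) ≈ 2.1
acetate: pKₐ(CH₃COOH) ≈ 4.8
hydrosulfide (HS⁻): pKₐ(H₂S) ≈ 7

Br⁻ > chloride (Cl⁻) > NO₃⁻ > dihydrogen phosphate > acetate > hydrosulfide (HS⁻)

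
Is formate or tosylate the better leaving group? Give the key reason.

tosylate

tosylate is the better leaving group.
pKₐ(p-CH₃C₆H₄SO₃H (TsOH)) ≈ -2.8 versus pKₐ(HCOOH) ≈ 3.8: tosylate is the much weaker base.
Resonance-delocalised arenesulfonate.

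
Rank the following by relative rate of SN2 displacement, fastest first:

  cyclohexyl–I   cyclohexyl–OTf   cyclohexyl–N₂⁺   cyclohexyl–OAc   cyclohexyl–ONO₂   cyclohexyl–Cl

cyclohexyl–N₂⁺ > cyclohexyl–OTf > cyclohexyl–I > cyclohexyl–Cl > cyclohexyl–ONO₂ > cyclohexyl–OAc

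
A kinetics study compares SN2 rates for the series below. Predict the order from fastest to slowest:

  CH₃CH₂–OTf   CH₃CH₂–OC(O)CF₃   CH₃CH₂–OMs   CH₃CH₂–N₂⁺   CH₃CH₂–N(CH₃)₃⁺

CH₃CH₂–N₂⁺ > CH₃CH₂–OTf > CH₃CH₂–OMs > CH₃CH₂–OC(O)CF₃ > CH₃CH₂–N(CH₃)₃⁺

With the same alkyl group throughout, only the leaving group differentiates the rates.
Rank by basicity of the departing species: weakest base leaves most easily.
CH₃CH₂–N₂⁺ loses N₂: no meaningful conjugate acid; N₂ departs as an exceptionally stable neutral molecule
CH₃CH₂–OTf loses OTf⁻: pKₐ(CF₃SO₃H (triflic acid)) ≈ -14
CH₃CH₂–OMs loses OMs⁻: pKₐ(CH₃SO₃H (MsOH)) ≈ -1.9
CH₃CH₂–OC(O)CF₃ loses CF₃COO⁻: pKₐ(CF₃COOH) ≈ 0.2
CH₃CH₂–N(CH₃)₃⁺ loses NR'₃: pKₐ(R'₃NH⁺) ≈ 10.7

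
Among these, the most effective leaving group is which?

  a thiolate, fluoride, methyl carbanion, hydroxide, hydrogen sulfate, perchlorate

perchlorate

Rank by basicity of the departing species: weakest base leaves most easily.
perchlorate: pKₐ(HClO₄) ≈ -10
hydrogen sulfate: pKₐ(H₂SO₄) ≈ -3
fluoride: pKₐ(HF) ≈ 3.2
a thiolate: pKₐ(RSH (a thiol)) ≈ 10.5
hydroxide: pKₐ(H₂O) ≈ 15.7
methyl carbanion: pKₐ(CH₄) ≈ 48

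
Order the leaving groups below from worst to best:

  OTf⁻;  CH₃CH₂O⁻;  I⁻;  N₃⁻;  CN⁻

CH₃CH₂O⁻ < CN⁻ < N₃⁻ < I⁻ < OTf⁻

Rank by basicity of the departing species: weakest base leaves most easily.
OTf⁻: pKₐ(CF₃SO₃H (triflic acid)) ≈ -14
I⁻: pKₐ(HI) ≈ -10
N₃⁻: pKₐ(HN₃) ≈ 4.7
CN⁻: pKₐ(HCN) ≈ 9.2
CH₃CH₂O⁻: pKₐ(CH₃CH₂OH) ≈ 16
The question asks for worst first, so the sequence is read in increasing leaving-group ability.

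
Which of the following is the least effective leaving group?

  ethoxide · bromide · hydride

hydride

Rank by basicity of the departing species: weakest base leaves most easily.
bromide: pKₐ(HBr) ≈ -9
ethoxide: pKₐ(CH₃CH₂OH) ≈ 16
hydride: pKₐ(H₂) ≈ 36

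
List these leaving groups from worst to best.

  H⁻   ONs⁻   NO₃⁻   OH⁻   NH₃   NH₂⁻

NH₂⁻ < H⁻ < OH⁻ < NH₃ < NO₃⁻ < ONs⁻

ONs⁻: pKₐ(p-O₂NC₆H₄SO₃H) ≈ -3.5 — p-nitro group further stabilises the sulfonate
NO₃⁻: pKₐ(HNO₃) ≈ -1.3 — resonance-delocalised over three oxygens
NH₃: pKₐ(NH₄⁺) ≈ 9.2 — neutral but moderately basic; leaves from R–NH₃⁺
OH⁻: pKₐ(H₂O) ≈ 15.7 — strong base; essentially never leaves without prior activation
H⁻: pKₐ(H₂) ≈ 36 — extremely strong base; leaves only in special hydride-transfer contexts
NH₂⁻: pKₐ(NH₃) ≈ 38 — extremely strong base; never a leaving group
Reversing gives the worst-to-best order requested.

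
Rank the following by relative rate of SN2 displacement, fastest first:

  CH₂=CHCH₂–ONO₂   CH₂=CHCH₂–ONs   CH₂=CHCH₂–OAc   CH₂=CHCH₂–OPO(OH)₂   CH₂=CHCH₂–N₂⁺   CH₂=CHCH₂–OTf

The skeletons are identical, so relative rate is governed entirely by leaving-group ability.
Leaving-group ability tracks the stability of the departed species; conjugate-acid pKₐ is the usual yardstick (lower pKₐ → better LG).
CH₂=CHCH₂–N₂⁺ loses N₂: no meaningful conjugate acid; N₂ departs as an exceptionally stable neutral molecule
CH₂=CHCH₂–OTf loses OTf⁻: pKₐ(CF₃SO₃H (triflic acid)) ≈ -14
CH₂=CHCH₂–ONs loses ONs⁻: pKₐ(p-O₂NC₆H₄SO₃H) ≈ -3.5
CH₂=CHCH₂–ONO₂ loses NO₃⁻: pKₐ(HNO₃) ≈ -1.3
CH₂=CHCH₂–OPO(OH)₂ loses H₂PO₄⁻: pKₐ(H₃PO₄) ≈ 2.1
CH₂=CHCH₂–OAc loses AcO⁻: pKₐ(CH₃COOH) ≈ 4.8

CH₂=CHCH₂–N₂⁺ > CH₂=CHCH₂–OTf > CH₂=CHCH₂–ONs > CH₂=CHCH₂–ONO₂ > CH₂=CHCH₂–OPO(OH)₂ > CH₂=CHCH₂–OAc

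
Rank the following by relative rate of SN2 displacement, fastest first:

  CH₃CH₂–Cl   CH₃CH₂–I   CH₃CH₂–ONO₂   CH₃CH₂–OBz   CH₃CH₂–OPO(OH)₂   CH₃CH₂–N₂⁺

With the same alkyl group throughout, only the leaving group differentiates the rates.
A good leaving group is a weak base: the lower the pKₐ of its conjugate acid, the more readily it departs.
CH₃CH₂–N₂⁺ loses N₂: no meaningful conjugate acid; N₂ departs as an exceptionally stable neutral molecule
CH₃CH₂–I loses I⁻: pKₐ(HI) ≈ -10
CH₃CH₂–Cl loses Cl⁻: pKₐ(HCl) ≈ -7
CH₃CH₂–ONO₂ loses NO₃⁻: pKₐ(HNO₃) ≈ -1.3
CH₃CH₂–OPO(OH)₂ loses H₂PO₄⁻: pKₐ(H₃PO₄) ≈ 2.1
CH₃CH₂–OBz loses PhCOO⁻: pKₐ(C₆H₅COOH) ≈ 4.2

CH₃CH₂–N₂⁺ > CH₃CH₂–I > CH₃CH₂–Cl > CH₃CH₂–ONO₂ > CH₃CH₂–OPO(OH)₂ > CH₃CH₂–OBz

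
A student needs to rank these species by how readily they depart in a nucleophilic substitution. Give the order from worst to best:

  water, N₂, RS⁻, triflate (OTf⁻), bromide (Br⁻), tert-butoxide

A good leaving group is a weak base: the lower the pKₐ of its conjugate acid, the more readily it departs.
N₂: no meaningful conjugate acid; N₂ departs as an exceptionally stable neutral molecule
triflate (OTf⁻): pKₐ(CF₃SO₃H (triflic acid)) ≈ -14
bromide (Br⁻): pKₐ(HBr) ≈ -9
water: pKₐ(H₃O⁺) ≈ -1.7
RS⁻: pKₐ(RSH (a thiol)) ≈ 10.5
tert-butoxide: pKₐ(t-BuOH) ≈ 18
Reversing gives the worst-to-best order requested.

tert-butoxide < RS⁻ < water < bromide (Br⁻) < triflate (OTf⁻) < N₂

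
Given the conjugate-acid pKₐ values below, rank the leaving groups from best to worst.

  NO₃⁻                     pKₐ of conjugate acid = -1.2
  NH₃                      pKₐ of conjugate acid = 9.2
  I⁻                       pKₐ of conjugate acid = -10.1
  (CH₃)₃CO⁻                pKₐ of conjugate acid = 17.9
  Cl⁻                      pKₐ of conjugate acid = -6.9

Lower conjugate-acid pKₐ ⇒ weaker base ⇒ better leaving group.
Sorting by the given values: I⁻ (-10.1), Cl⁻ (-6.9), NO₃⁻ (-1.2), NH₃ (9.2), (CH₃)₃CO⁻ (17.9).

I⁻ > Cl⁻ > NO₃⁻ > NH₃ > (CH₃)₃CO⁻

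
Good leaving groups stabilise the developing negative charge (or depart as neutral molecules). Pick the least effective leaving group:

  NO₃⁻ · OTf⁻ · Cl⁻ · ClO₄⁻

NO₃⁻

Rank by basicity of the departing species: weakest base leaves most easily.
OTf⁻: pKₐ(CF₃SO₃H (triflic acid)) ≈ -14
ClO₄⁻: pKₐ(HClO₄) ≈ -10
Cl⁻: pKₐ(HCl) ≈ -7
NO₃⁻: pKₐ(HNO₃) ≈ -1.3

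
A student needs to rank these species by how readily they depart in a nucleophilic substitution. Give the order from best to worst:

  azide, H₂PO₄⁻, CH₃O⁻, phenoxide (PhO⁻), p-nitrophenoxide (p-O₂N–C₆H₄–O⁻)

H₂PO₄⁻ > azide > p-nitrophenoxide (p-O₂N–C₆H₄–O⁻) > phenoxide (PhO⁻) > CH₃O⁻

Rank by basicity of the departing species: weakest base leaves most easily.
H₂PO₄⁻: pKₐ(H₃PO₄) ≈ 2.1
azide: pKₐ(HN₃) ≈ 4.7
p-nitrophenoxide (p-O₂N–C₆H₄–O⁻): pKₐ(p-nitrophenol) ≈ 7.2
phenoxide (PhO⁻): pKₐ(C₆H₅OH (phenol)) ≈ 10
CH₃O⁻: pKₐ(CH₃OH) ≈ 15.5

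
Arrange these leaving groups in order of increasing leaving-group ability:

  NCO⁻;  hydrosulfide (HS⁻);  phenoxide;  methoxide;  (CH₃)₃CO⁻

A good leaving group is a weak base: the lower the pKₐ of its conjugate acid, the more readily it departs.
NCO⁻: pKₐ(HOCN) ≈ 3.5
hydrosulfide (HS⁻): pKₐ(H₂S) ≈ 7
phenoxide: pKₐ(C₆H₅OH (phenol)) ≈ 10
methoxide: pKₐ(CH₃OH) ≈ 15.5
(CH₃)₃CO⁻: pKₐ(t-BuOH) ≈ 18
Listed from poorest to best leaving group as asked.

(CH₃)₃CO⁻ < methoxide < phenoxide < hydrosulfide (HS⁻) < NCO⁻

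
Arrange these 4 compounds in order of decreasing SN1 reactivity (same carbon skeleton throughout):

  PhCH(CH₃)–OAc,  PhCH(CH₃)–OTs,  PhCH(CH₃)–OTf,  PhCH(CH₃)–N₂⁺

PhCH(CH₃)–N₂⁺ > PhCH(CH₃)–OTf > PhCH(CH₃)–OTs > PhCH(CH₃)–OAc

Identical carbon frameworks mean the comparison reduces to leaving-group quality.
Rank by basicity of the departing species: weakest base leaves most easily.
PhCH(CH₃)–N₂⁺ loses N₂: no meaningful conjugate acid; N₂ departs as an exceptionally stable neutral molecule
PhCH(CH₃)–OTf loses OTf⁻: pKₐ(CF₃SO₃H (triflic acid)) ≈ -14
PhCH(CH₃)–OTs loses OTs⁻: pKₐ(p-CH₃C₆H₄SO₃H (TsOH)) ≈ -2.8
PhCH(CH₃)–OAc loses AcO⁻: pKₐ(CH₃COOH) ≈ 4.8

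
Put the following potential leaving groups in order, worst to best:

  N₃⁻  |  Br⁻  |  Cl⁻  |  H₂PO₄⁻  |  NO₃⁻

A good leaving group is a weak base: the lower the pKₐ of its conjugate acid, the more readily it departs.
Br⁻: pKₐ(HBr) ≈ -9
Cl⁻: pKₐ(HCl) ≈ -7
NO₃⁻: pKₐ(HNO₃) ≈ -1.3
H₂PO₄⁻: pKₐ(H₃PO₄) ≈ 2.1
N₃⁻: pKₐ(HN₃) ≈ 4.7
Listed from poorest to best leaving group as asked.

N₃⁻ < H₂PO₄⁻ < NO₃⁻ < Cl⁻ < Br⁻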